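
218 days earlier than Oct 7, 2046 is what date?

Going back 218 days from October 7, 2046.
Going back 7 days from October 7, 2046 reaches the end of the previous month; 218 − 7 = 211 left.
September 2046 has 30 days: 211 − 30 = 181 left.
August 2046 has 31 days: 181 − 31 = 150 left.
July 2046 has 31 days: 150 − 31 = 119 left.
June 2046 has 30 days: 119 − 30 = 89 left.
May 2046 has 31 days: 89 − 31 = 58 left.
April 2046 has 30 days: 58 − 30 = 28 left.
March 2046 has 31 days; 31 − 28 = 3 → March 3, 2046.

March 3, 2046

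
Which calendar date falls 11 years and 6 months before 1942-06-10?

December 10, 1930

Subtracting 11 years and 6 months from June 10, 1942.
-11 years → 1931; month 6 − 6 = 0, which is month 12 of year 1930 → December 1930.
Day 10 is valid in December, giving December 10, 1930.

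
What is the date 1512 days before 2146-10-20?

August 30, 2142

Counting back 1512 days from October 20, 2146.
Going back 20 days from October 20, 2146 reaches the end of the previous month; 1512 − 20 = 1492 left.
September 2146 has 30 days: 1492 − 30 = 1462 left.
August 2146 has 31 days: 1462 − 31 = 1431 left.
July 2146 has 31 days: 1431 − 31 = 1400 left.
June 2146 has 30 days: 1400 − 30 = 1370 left.
May 2146 has 31 days: 1370 − 31 = 1339 left.
April 2146 has 30 days: 1339 − 30 = 1309 left.
March 2146 has 31 days: 1309 − 31 = 1278 left.
February 2146 has 28 days (2146 is not a leap year): 1278 − 28 = 1250 left.
January 2146 has 31 days: 1250 − 31 = 1219 left.
December 2145 has 31 days: 1219 − 31 = 1188 left.
November 2145 has 30 days: 1188 − 30 = 1158 left.
October 2145 has 31 days: 1158 − 31 = 1127 left.
September 2145 has 30 days: 1127 − 30 = 1097 left.
August 2145 has 31 days: 1097 − 31 = 1066 left.
July 2145 has 31 days: 1066 − 31 = 1035 left.
June 2145 has 30 days: 1035 − 30 = 1005 left.
May 2145 has 31 days: 1005 − 31 = 974 left.
April 2145 has 30 days: 974 − 30 = 944 left.
March 2145 has 31 days: 944 − 31 = 913 left.
February 2145 has 28 days (2145 is not a leap year): 913 − 28 = 885 left.
January 2145 has 31 days: 885 − 31 = 854 left.
December 2144 has 31 days: 854 − 31 = 823 left.
November 2144 has 30 days: 823 − 30 = 793 left.
October 2144 has 31 days: 793 − 31 = 762 left.
September 2144 has 30 days: 762 − 30 = 732 left.
August 2144 has 31 days: 732 − 31 = 701 left.
July 2144 has 31 days: 701 − 31 = 670 left.
June 2144 has 30 days: 670 − 30 = 640 left.
May 2144 has 31 days: 640 − 31 = 609 left.
April 2144 has 30 days: 609 − 30 = 579 left.
March 2144 has 31 days: 579 − 31 = 548 left.
February 2144 has 29 days (2144 is a leap year): 548 − 29 = 519 left.
January 2144 has 31 days: 519 − 31 = 488 left.
December 2143 has 31 days: 488 − 31 = 457 left.
November 2143 has 30 days: 457 − 30 = 427 left.
October 2143 has 31 days: 427 − 31 = 396 left.
September 2143 has 30 days: 396 − 30 = 366 left.
August 2143 has 31 days: 366 − 31 = 335 left.
July 2143 has 31 days: 335 − 31 = 304 left.
June 2143 has 30 days: 304 − 30 = 274 left.
May 2143 has 31 days: 274 − 31 = 243 left.
April 2143 has 30 days: 243 − 30 = 213 left.
March 2143 has 31 days: 213 − 31 = 182 left.
February 2143 has 28 days (2143 is not a leap year): 182 − 28 = 154 left.
January 2143 has 31 days: 154 − 31 = 123 left.
December 2142 has 31 days: 123 − 31 = 92 left.
November 2142 has 30 days: 92 − 30 = 62 left.
October 2142 has 31 days: 62 − 31 = 31 left.
September 2142 has 30 days: 31 − 30 = 1 left.
August 2142 has 31 days; 31 − 1 = 30 → August 30, 2142.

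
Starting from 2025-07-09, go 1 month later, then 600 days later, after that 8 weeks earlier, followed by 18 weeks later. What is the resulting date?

Advancing 1 month from July 9, 2025:
month 7 + 1 = 8 → August 2025.
Day 9 is valid in August, giving August 9, 2025.
Counting forward 600 days from August 9, 2025:
August has 31 days, so 31 − 9 = 22 days remain after August 9, 2025; 600 − 22 = 578 left.
September 2025 has 30 days: 578 − 30 = 548 left.
October 2025 has 31 days: 548 − 31 = 517 left.
November 2025 has 30 days: 517 − 30 = 487 left.
December 2025 has 31 days: 487 − 31 = 456 left.
January 2026 has 31 days: 456 − 31 = 425 left.
February 2026 has 28 days (2026 is not a leap year): 425 − 28 = 397 left.
March 2026 has 31 days: 397 − 31 = 366 left.
April 2026 has 30 days: 366 − 30 = 336 left.
May 2026 has 31 days: 336 − 31 = 305 left.
June 2026 has 30 days: 305 − 30 = 275 left.
July 2026 has 31 days: 275 − 31 = 244 left.
August 2026 has 31 days: 244 − 31 = 213 left.
September 2026 has 30 days: 213 − 30 = 183 left.
October 2026 has 31 days: 183 − 31 = 152 left.
November 2026 has 30 days: 152 − 30 = 122 left.
December 2026 has 31 days: 122 − 31 = 91 left.
January 2027 has 31 days: 91 − 31 = 60 left.
February 2027 has 28 days (2027 is not a leap year): 60 − 28 = 32 left.
March 2027 has 31 days: 32 − 31 = 1 left.
1 day into April 2027 → April 1, 2027.
Counting back 8 weeks (= 56 days) from April 1, 2027:
Going back 1 day from April 1, 2027 reaches the end of the previous month; 56 − 1 = 55 left.
March 2027 has 31 days: 55 − 31 = 24 left.
February 2027 has 28 days; 28 − 24 = 4 → February 4, 2027.
Counting forward 18 weeks (= 126 days) from February 4, 2027:
February has 28 days, so 28 − 4 = 24 days remain after February 4, 2027; 126 − 24 = 102 left.
March 2027 has 31 days: 102 − 31 = 71 left.
April 2027 has 30 days: 71 − 30 = 41 left.
May 2027 has 31 days: 41 − 31 = 10 left.
10 days into June 2027 → June 10, 2027.

June 10, 2027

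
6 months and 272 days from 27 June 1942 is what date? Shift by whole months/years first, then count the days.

Counting forward 6 months and 272 days from June 27, 1942: first the month/year part, then the days.
month 6 + 6 = 12 → December 1942.
Day 27 is valid in December, giving December 27, 1942.
Now add 272 days from December 27, 1942.
December has 31 days, so 31 − 27 = 4 days remain after December 27, 1942; 272 − 4 = 268 left.
January 1943 has 31 days: 268 − 31 = 237 left.
February 1943 has 28 days (1943 is not a leap year): 237 − 28 = 209 left.
March 1943 has 31 days: 209 − 31 = 178 left.
April 1943 has 30 days: 178 − 30 = 148 left.
May 1943 has 31 days: 148 − 31 = 117 left.
June 1943 has 30 days: 117 − 30 = 87 left.
July 1943 has 31 days: 87 − 31 = 56 left.
August 1943 has 31 days: 56 − 31 = 25 left.
25 days into September 1943 → September 25, 1943.

September 25, 1943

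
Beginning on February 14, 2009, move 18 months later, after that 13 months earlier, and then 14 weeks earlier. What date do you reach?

April 7, 2009

Adding 18 months from February 14, 2009:
month 2 + 18 = 20, which is month 8 of year 2010 → August 2010.
Day 14 is valid in August, giving August 14, 2010.
Subtracting 13 months from August 14, 2010:
month 8 − 13 = -5, which is month 7 of year 2009 → July 2009.
Day 14 is valid in July, giving July 14, 2009.
Going back 14 weeks (= 98 days) from July 14, 2009:
Going back 14 days from July 14, 2009 reaches the end of the previous month; 98 − 14 = 84 left.
June 2009 has 30 days: 84 − 30 = 54 left.
May 2009 has 31 days: 54 − 31 = 23 left.
April 2009 has 30 days; 30 − 23 = 7 → April 7, 2009.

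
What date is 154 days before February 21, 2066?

Counting back 154 days from February 21, 2066.
Going back 21 days from February 21, 2066 reaches the end of the previous month; 154 − 21 = 133 left.
January 2066 has 31 days: 133 − 31 = 102 left.
December 2065 has 31 days: 102 − 31 = 71 left.
November 2065 has 30 days: 71 − 30 = 41 left.
October 2065 has 31 days: 41 − 31 = 10 left.
September 2065 has 30 days; 30 − 10 = 20 → September 20, 2065.

September 20, 2065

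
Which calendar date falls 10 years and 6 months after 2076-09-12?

Advancing 10 years and 6 months from September 12, 2076.
+10 years → 2086; month 9 + 6 = 15, which is month 3 of year 2087 → March 2087.
Day 12 is valid in March, giving March 12, 2087.

March 12, 2087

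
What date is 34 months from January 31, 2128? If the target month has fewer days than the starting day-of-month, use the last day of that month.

Counting forward 34 months from January 31, 2128.
month 1 + 34 = 35, which is month 11 of year 2130 → November 2130.
November 2130 has only 30 days and the start was day 31, so the date clamps to November 30, 2130.

November 30, 2130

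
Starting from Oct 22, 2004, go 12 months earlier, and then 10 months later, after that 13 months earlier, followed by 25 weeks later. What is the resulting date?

January 13, 2004

Subtracting 12 months from October 22, 2004:
month 10 − 12 = -2, which is month 10 of year 2003 → October 2003.
Day 22 is valid in October, giving October 22, 2003.
Counting forward 10 months from October 22, 2003:
month 10 + 10 = 20, which is month 8 of year 2004 → August 2004.
Day 22 is valid in August, giving August 22, 2004.
Subtracting 13 months from August 22, 2004:
month 8 − 13 = -5, which is month 7 of year 2003 → July 2003.
Day 22 is valid in July, giving July 22, 2003.
Adding 25 weeks (= 175 days) from July 22, 2003:
July has 31 days, so 31 − 22 = 9 days remain after July 22, 2003; 175 − 9 = 166 left.
August 2003 has 31 days: 166 − 31 = 135 left.
September 2003 has 30 days: 135 − 30 = 105 left.
October 2003 has 31 days: 105 − 31 = 74 left.
November 2003 has 30 days: 74 − 30 = 44 left.
December 2003 has 31 days: 44 − 31 = 13 left.
13 days into January 2004 → January 13, 2004.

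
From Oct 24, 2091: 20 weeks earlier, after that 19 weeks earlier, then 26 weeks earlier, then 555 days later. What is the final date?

February 1, 2092

Counting back 20 weeks (= 140 days) from October 24, 2091:
Going back 24 days from October 24, 2091 reaches the end of the previous month; 140 − 24 = 116 left.
September 2091 has 30 days: 116 − 30 = 86 left.
August 2091 has 31 days: 86 − 31 = 55 left.
July 2091 has 31 days: 55 − 31 = 24 left.
June 2091 has 30 days; 30 − 24 = 6 → June 6, 2091.
Subtracting 19 weeks (= 133 days) from June 6, 2091:
Going back 6 days from June 6, 2091 reaches the end of the previous month; 133 − 6 = 127 left.
May 2091 has 31 days: 127 − 31 = 96 left.
April 2091 has 30 days: 96 − 30 = 66 left.
March 2091 has 31 days: 66 − 31 = 35 left.
February 2091 has 28 days (2091 is not a leap year): 35 − 28 = 7 left.
January 2091 has 31 days; 31 − 7 = 24 → January 24, 2091.
Counting back 26 weeks (= 182 days) from January 24, 2091:
Going back 24 days from January 24, 2091 reaches the end of the previous month; 182 − 24 = 158 left.
December 2090 has 31 days: 158 − 31 = 127 left.
November 2090 has 30 days: 127 − 30 = 97 left.
October 2090 has 31 days: 97 − 31 = 66 left.
September 2090 has 30 days: 66 − 30 = 36 left.
August 2090 has 31 days: 36 − 31 = 5 left.
July 2090 has 31 days; 31 − 5 = 26 → July 26, 2090.
Adding 555 days from July 26, 2090:
July has 31 days, so 31 − 26 = 5 days remain after July 26, 2090; 555 − 5 = 550 left.
August 2090 has 31 days: 550 − 31 = 519 left.
September 2090 has 30 days: 519 − 30 = 489 left.
October 2090 has 31 days: 489 − 31 = 458 left.
November 2090 has 30 days: 458 − 30 = 428 left.
December 2090 has 31 days: 428 − 31 = 397 left.
January 2091 has 31 days: 397 − 31 = 366 left.
February 2091 has 28 days (2091 is not a leap year): 366 − 28 = 338 left.
March 2091 has 31 days: 338 − 31 = 307 left.
April 2091 has 30 days: 307 − 30 = 277 left.
May 2091 has 31 days: 277 − 31 = 246 left.
June 2091 has 30 days: 246 − 30 = 216 left.
July 2091 has 31 days: 216 − 31 = 185 left.
August 2091 has 31 days: 185 − 31 = 154 left.
September 2091 has 30 days: 154 − 30 = 124 left.
October 2091 has 31 days: 124 − 31 = 93 left.
November 2091 has 30 days: 93 − 30 = 63 left.
December 2091 has 31 days: 63 − 31 = 32 left.
January 2092 has 31 days: 32 − 31 = 1 left.
1 day into February 2092 → February 1, 2092.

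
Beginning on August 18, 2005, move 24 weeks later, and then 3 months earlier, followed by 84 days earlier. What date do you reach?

Counting forward 24 weeks (= 168 days) from August 18, 2005:
August has 31 days, so 31 − 18 = 13 days remain after August 18, 2005; 168 − 13 = 155 left.
September 2005 has 30 days: 155 − 30 = 125 left.
October 2005 has 31 days: 125 − 31 = 94 left.
November 2005 has 30 days: 94 − 30 = 64 left.
December 2005 has 31 days: 64 − 31 = 33 left.
January 2006 has 31 days: 33 − 31 = 2 left.
2 days into February 2006 → February 2, 2006.
Going back 3 months from February 2, 2006:
month 2 − 3 = -1, which is month 11 of year 2005 → November 2005.
Day 2 is valid in November, giving November 2, 2005.
Going back 84 days from November 2, 2005:
Going back 2 days from November 2, 2005 reaches the end of the previous month; 84 − 2 = 82 left.
October 2005 has 31 days: 82 − 31 = 51 left.
September 2005 has 30 days: 51 − 30 = 21 left.
August 2005 has 31 days; 31 − 21 = 10 → August 10, 2005.

August 10, 2005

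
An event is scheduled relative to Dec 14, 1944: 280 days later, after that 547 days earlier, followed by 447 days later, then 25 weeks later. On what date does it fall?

Adding 280 days from December 14, 1944:
December has 31 days, so 31 − 14 = 17 days remain after December 14, 1944; 280 − 17 = 263 left.
January 1945 has 31 days: 263 − 31 = 232 left.
February 1945 has 28 days (1945 is not a leap year): 232 − 28 = 204 left.
March 1945 has 31 days: 204 − 31 = 173 left.
April 1945 has 30 days: 173 − 30 = 143 left.
May 1945 has 31 days: 143 − 31 = 112 left.
June 1945 has 30 days: 112 − 30 = 82 left.
July 1945 has 31 days: 82 − 31 = 51 left.
August 1945 has 31 days: 51 − 31 = 20 left.
20 days into September 1945 → September 20, 1945.
Subtracting 547 days from September 20, 1945:
Going back 20 days from September 20, 1945 reaches the end of the previous month; 547 − 20 = 527 left.
August 1945 has 31 days: 527 − 31 = 496 left.
July 1945 has 31 days: 496 − 31 = 465 left.
June 1945 has 30 days: 465 − 30 = 435 left.
May 1945 has 31 days: 435 − 31 = 404 left.
April 1945 has 30 days: 404 − 30 = 374 left.
March 1945 has 31 days: 374 − 31 = 343 left.
February 1945 has 28 days (1945 is not a leap year): 343 − 28 = 315 left.
January 1945 has 31 days: 315 − 31 = 284 left.
December 1944 has 31 days: 284 − 31 = 253 left.
November 1944 has 30 days: 253 − 30 = 223 left.
October 1944 has 31 days: 223 − 31 = 192 left.
September 1944 has 30 days: 192 − 30 = 162 left.
August 1944 has 31 days: 162 − 31 = 131 left.
July 1944 has 31 days: 131 − 31 = 100 left.
June 1944 has 30 days: 100 − 30 = 70 left.
May 1944 has 31 days: 70 − 31 = 39 left.
April 1944 has 30 days: 39 − 30 = 9 left.
March 1944 has 31 days; 31 − 9 = 22 → March 22, 1944.
Counting forward 447 days from March 22, 1944:
March has 31 days, so 31 − 22 = 9 days remain after March 22, 1944; 447 − 9 = 438 left.
April 1944 has 30 days: 438 − 30 = 408 left.
May 1944 has 31 days: 408 − 31 = 377 left.
June 1944 has 30 days: 377 − 30 = 347 left.
July 1944 has 31 days: 347 − 31 = 316 left.
August 1944 has 31 days: 316 − 31 = 285 left.
September 1944 has 30 days: 285 − 30 = 255 left.
October 1944 has 31 days: 255 − 31 = 224 left.
November 1944 has 30 days: 224 − 30 = 194 left.
December 1944 has 31 days: 194 − 31 = 163 left.
January 1945 has 31 days: 163 − 31 = 132 left.
February 1945 has 28 days (1945 is not a leap year): 132 − 28 = 104 left.
March 1945 has 31 days: 104 − 31 = 73 left.
April 1945 has 30 days: 73 − 30 = 43 left.
May 1945 has 31 days: 43 − 31 = 12 left.
12 days into June 1945 → June 12, 1945.
Counting forward 25 weeks (= 175 days) from June 12, 1945:
June has 30 days, so 30 − 12 = 18 days remain after June 12, 1945; 175 − 18 = 157 left.
July 1945 has 31 days: 157 − 31 = 126 left.
August 1945 has 31 days: 126 − 31 = 95 left.
September 1945 has 30 days: 95 − 30 = 65 left.
October 1945 has 31 days: 65 − 31 = 34 left.
November 1945 has 30 days: 34 − 30 = 4 left.
4 days into December 1945 → December 4, 1945.

December 4, 1945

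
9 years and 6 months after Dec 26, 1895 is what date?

June 26, 1905

Adding 9 years and 6 months from December 26, 1895.
+9 years → 1904; month 12 + 6 = 18, which is month 6 of year 1905 → June 1905.
Day 26 is valid in June, giving June 26, 1905.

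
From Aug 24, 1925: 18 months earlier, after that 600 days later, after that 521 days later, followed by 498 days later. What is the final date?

Going back 18 months from August 24, 1925:
month 8 − 18 = -10, which is month 2 of year 1924 → February 1924.
Day 24 is valid in February, giving February 24, 1924.
Counting forward 600 days from February 24, 1924:
February has 29 days, so 29 − 24 = 5 days remain after February 24, 1924; 600 − 5 = 595 left.
March 1924 has 31 days: 595 − 31 = 564 left.
April 1924 has 30 days: 564 − 30 = 534 left.
May 1924 has 31 days: 534 − 31 = 503 left.
June 1924 has 30 days: 503 − 30 = 473 left.
July 1924 has 31 days: 473 − 31 = 442 left.
August 1924 has 31 days: 442 − 31 = 411 left.
September 1924 has 30 days: 411 − 30 = 381 left.
October 1924 has 31 days: 381 − 31 = 350 left.
November 1924 has 30 days: 350 − 30 = 320 left.
December 1924 has 31 days: 320 − 31 = 289 left.
January 1925 has 31 days: 289 − 31 = 258 left.
February 1925 has 28 days (1925 is not a leap year): 258 − 28 = 230 left.
March 1925 has 31 days: 230 − 31 = 199 left.
April 1925 has 30 days: 199 − 30 = 169 left.
May 1925 has 31 days: 169 − 31 = 138 left.
June 1925 has 30 days: 138 − 30 = 108 left.
July 1925 has 31 days: 108 − 31 = 77 left.
August 1925 has 31 days: 77 − 31 = 46 left.
September 1925 has 30 days: 46 − 30 = 16 left.
16 days into October 1925 → October 16, 1925.
Counting forward 521 days from October 16, 1925:
October has 31 days, so 31 − 16 = 15 days remain after October 16, 1925; 521 − 15 = 506 left.
November 1925 has 30 days: 506 − 30 = 476 left.
December 1925 has 31 days: 476 − 31 = 445 left.
January 1926 has 31 days: 445 − 31 = 414 left.
February 1926 has 28 days (1926 is not a leap year): 414 − 28 = 386 left.
March 1926 has 31 days: 386 − 31 = 355 left.
April 1926 has 30 days: 355 − 30 = 325 left.
May 1926 has 31 days: 325 − 31 = 294 left.
June 1926 has 30 days: 294 − 30 = 264 left.
July 1926 has 31 days: 264 − 31 = 233 left.
August 1926 has 31 days: 233 − 31 = 202 left.
September 1926 has 30 days: 202 − 30 = 172 left.
October 1926 has 31 days: 172 − 31 = 141 left.
November 1926 has 30 days: 141 − 30 = 111 left.
December 1926 has 31 days: 111 − 31 = 80 left.
January 1927 has 31 days: 80 − 31 = 49 left.
February 1927 has 28 days (1927 is not a leap year): 49 − 28 = 21 left.
21 days into March 1927 → March 21, 1927.
Advancing 498 days from March 21, 1927:
March has 31 days, so 31 − 21 = 10 days remain after March 21, 1927; 498 − 10 = 488 left.
April 1927 has 30 days: 488 − 30 = 458 left.
May 1927 has 31 days: 458 − 31 = 427 left.
June 1927 has 30 days: 427 − 30 = 397 left.
July 1927 has 31 days: 397 − 31 = 366 left.
August 1927 has 31 days: 366 − 31 = 335 left.
September 1927 has 30 days: 335 − 30 = 305 left.
October 1927 has 31 days: 305 − 31 = 274 left.
November 1927 has 30 days: 274 − 30 = 244 left.
December 1927 has 31 days: 244 − 31 = 213 left.
January 1928 has 31 days: 213 − 31 = 182 left.
February 1928 has 29 days (1928 is a leap year): 182 − 29 = 153 left.
March 1928 has 31 days: 153 − 31 = 122 left.
April 1928 has 30 days: 122 − 30 = 92 left.
May 1928 has 31 days: 92 − 31 = 61 left.
June 1928 has 30 days: 61 − 30 = 31 left.
31 days into July 1928 → July 31, 1928.

July 31, 1928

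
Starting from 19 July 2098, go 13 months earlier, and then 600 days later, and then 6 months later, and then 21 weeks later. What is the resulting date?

Subtracting 13 months from July 19, 2098:
month 7 − 13 = -6, which is month 6 of year 2097 → June 2097.
Day 19 is valid in June, giving June 19, 2097.
Counting forward 600 days from June 19, 2097:
June has 30 days, so 30 − 19 = 11 days remain after June 19, 2097; 600 − 11 = 589 left.
July 2097 has 31 days: 589 − 31 = 558 left.
August 2097 has 31 days: 558 − 31 = 527 left.
September 2097 has 30 days: 527 − 30 = 497 left.
October 2097 has 31 days: 497 − 31 = 466 left.
November 2097 has 30 days: 466 − 30 = 436 left.
December 2097 has 31 days: 436 − 31 = 405 left.
January 2098 has 31 days: 405 − 31 = 374 left.
February 2098 has 28 days (2098 is not a leap year): 374 − 28 = 346 left.
March 2098 has 31 days: 346 − 31 = 315 left.
April 2098 has 30 days: 315 − 30 = 285 left.
May 2098 has 31 days: 285 − 31 = 254 left.
June 2098 has 30 days: 254 − 30 = 224 left.
July 2098 has 31 days: 224 − 31 = 193 left.
August 2098 has 31 days: 193 − 31 = 162 left.
September 2098 has 30 days: 162 − 30 = 132 left.
October 2098 has 31 days: 132 − 31 = 101 left.
November 2098 has 30 days: 101 − 30 = 71 left.
December 2098 has 31 days: 71 − 31 = 40 left.
January 2099 has 31 days: 40 − 31 = 9 left.
9 days into February 2099 → February 9, 2099.
Counting forward 6 months from February 9, 2099:
month 2 + 6 = 8 → August 2099.
Day 9 is valid in August, giving August 9, 2099.
Advancing 21 weeks (= 147 days) from August 9, 2099:
August has 31 days, so 31 − 9 = 22 days remain after August 9, 2099; 147 − 22 = 125 left.
September 2099 has 30 days: 125 − 30 = 95 left.
October 2099 has 31 days: 95 − 31 = 64 left.
November 2099 has 30 days: 64 − 30 = 34 left.
December 2099 has 31 days: 34 − 31 = 3 left.
3 days into January 2100 → January 3, 2100.

January 3, 2100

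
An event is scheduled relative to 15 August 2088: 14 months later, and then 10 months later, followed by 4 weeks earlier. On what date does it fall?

July 18, 2090

Adding 14 months from August 15, 2088:
month 8 + 14 = 22, which is month 10 of year 2089 → October 2089.
Day 15 is valid in October, giving October 15, 2089.
Counting forward 10 months from October 15, 2089:
month 10 + 10 = 20, which is month 8 of year 2090 → August 2090.
Day 15 is valid in August, giving August 15, 2090.
Subtracting 4 weeks (= 28 days) from August 15, 2090:
Going back 15 days from August 15, 2090 reaches the end of the previous month; 28 − 15 = 13 left.
July 2090 has 31 days; 31 − 13 = 18 → July 18, 2090.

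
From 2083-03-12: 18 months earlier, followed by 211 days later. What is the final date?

April 11, 2082

Subtracting 18 months from March 12, 2083:
month 3 − 18 = -15, which is month 9 of year 2081 → September 2081.
Day 12 is valid in September, giving September 12, 2081.
Counting forward 211 days from September 12, 2081:
September has 30 days, so 30 − 12 = 18 days remain after September 12, 2081; 211 − 18 = 193 left.
October 2081 has 31 days: 193 − 31 = 162 left.
November 2081 has 30 days: 162 − 30 = 132 left.
December 2081 has 31 days: 132 − 31 = 101 left.
January 2082 has 31 days: 101 − 31 = 70 left.
February 2082 has 28 days (2082 is not a leap year): 70 − 28 = 42 left.
March 2082 has 31 days: 42 − 31 = 11 left.
11 days into April 2082 → April 11, 2082.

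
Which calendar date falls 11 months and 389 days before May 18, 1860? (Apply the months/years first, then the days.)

Counting back 11 months and 389 days from May 18, 1860: first the month/year part, then the days.
month 5 − 11 = -6, which is month 6 of year 1859 → June 1859.
Day 18 is valid in June, giving June 18, 1859.
Now subtract 389 days from June 18, 1859.
Going back 18 days from June 18, 1859 reaches the end of the previous month; 389 − 18 = 371 left.
May 1859 has 31 days: 371 − 31 = 340 left.
April 1859 has 30 days: 340 − 30 = 310 left.
March 1859 has 31 days: 310 − 31 = 279 left.
February 1859 has 28 days (1859 is not a leap year): 279 − 28 = 251 left.
January 1859 has 31 days: 251 − 31 = 220 left.
December 1858 has 31 days: 220 − 31 = 189 left.
November 1858 has 30 days: 189 − 30 = 159 left.
October 1858 has 31 days: 159 − 31 = 128 left.
September 1858 has 30 days: 128 − 30 = 98 left.
August 1858 has 31 days: 98 − 31 = 67 left.
July 1858 has 31 days: 67 − 31 = 36 left.
June 1858 has 30 days: 36 − 30 = 6 left.
May 1858 has 31 days; 31 − 6 = 25 → May 25, 1858.

May 25, 1858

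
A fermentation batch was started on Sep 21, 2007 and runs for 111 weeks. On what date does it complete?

November 6, 2009

Advancing 111 weeks = 777 days from September 21, 2007.
September has 30 days, so 30 − 21 = 9 days remain after September 21, 2007; 777 − 9 = 768 left.
October 2007 has 31 days: 768 − 31 = 737 left.
November 2007 has 30 days: 737 − 30 = 707 left.
December 2007 has 31 days: 707 − 31 = 676 left.
January 2008 has 31 days: 676 − 31 = 645 left.
February 2008 has 29 days (2008 is a leap year): 645 − 29 = 616 left.
March 2008 has 31 days: 616 − 31 = 585 left.
April 2008 has 30 days: 585 − 30 = 555 left.
May 2008 has 31 days: 555 − 31 = 524 left.
June 2008 has 30 days: 524 − 30 = 494 left.
July 2008 has 31 days: 494 − 31 = 463 left.
August 2008 has 31 days: 463 − 31 = 432 left.
September 2008 has 30 days: 432 − 30 = 402 left.
October 2008 has 31 days: 402 − 31 = 371 left.
November 2008 has 30 days: 371 − 30 = 341 left.
December 2008 has 31 days: 341 − 31 = 310 left.
January 2009 has 31 days: 310 − 31 = 279 left.
February 2009 has 28 days (2009 is not a leap year): 279 − 28 = 251 left.
March 2009 has 31 days: 251 − 31 = 220 left.
April 2009 has 30 days: 220 − 30 = 190 left.
May 2009 has 31 days: 190 − 31 = 159 left.
June 2009 has 30 days: 159 − 30 = 129 left.
July 2009 has 31 days: 129 − 31 = 98 left.
August 2009 has 31 days: 98 − 31 = 67 left.
September 2009 has 30 days: 67 − 30 = 37 left.
October 2009 has 31 days: 37 − 31 = 6 left.
6 days into November 2009 → November 6, 2009.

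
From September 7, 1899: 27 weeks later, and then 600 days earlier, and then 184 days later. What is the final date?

January 23, 1899

Advancing 27 weeks (= 189 days) from September 7, 1899:
September has 30 days, so 30 − 7 = 23 days remain after September 7, 1899; 189 − 23 = 166 left.
October 1899 has 31 days: 166 − 31 = 135 left.
November 1899 has 30 days: 135 − 30 = 105 left.
December 1899 has 31 days: 105 − 31 = 74 left.
January 1900 has 31 days: 74 − 31 = 43 left.
February 1900 has 28 days (1900 is not a leap year (divisible by 100 but not 400)): 43 − 28 = 15 left.
15 days into March 1900 → March 15, 1900.
Counting back 600 days from March 15, 1900:
Going back 15 days from March 15, 1900 reaches the end of the previous month; 600 − 15 = 585 left.
February 1900 has 28 days (1900 is not a leap year (divisible by 100 but not 400)): 585 − 28 = 557 left.
January 1900 has 31 days: 557 − 31 = 526 left.
December 1899 has 31 days: 526 − 31 = 495 left.
November 1899 has 30 days: 495 − 30 = 465 left.
October 1899 has 31 days: 465 − 31 = 434 left.
September 1899 has 30 days: 434 − 30 = 404 left.
August 1899 has 31 days: 404 − 31 = 373 left.
July 1899 has 31 days: 373 − 31 = 342 left.
June 1899 has 30 days: 342 − 30 = 312 left.
May 1899 has 31 days: 312 − 31 = 281 left.
April 1899 has 30 days: 281 − 30 = 251 left.
March 1899 has 31 days: 251 − 31 = 220 left.
February 1899 has 28 days (1899 is not a leap year): 220 − 28 = 192 left.
January 1899 has 31 days: 192 − 31 = 161 left.
December 1898 has 31 days: 161 − 31 = 130 left.
November 1898 has 30 days: 130 − 30 = 100 left.
October 1898 has 31 days: 100 − 31 = 69 left.
September 1898 has 30 days: 69 − 30 = 39 left.
August 1898 has 31 days: 39 − 31 = 8 left.
July 1898 has 31 days; 31 − 8 = 23 → July 23, 1898.
Advancing 184 days from July 23, 1898:
July has 31 days, so 31 − 23 = 8 days remain after July 23, 1898; 184 − 8 = 176 left.
August 1898 has 31 days: 176 − 31 = 145 left.
September 1898 has 30 days: 145 − 30 = 115 left.
October 1898 has 31 days: 115 − 31 = 84 left.
November 1898 has 30 days: 84 − 30 = 54 left.
December 1898 has 31 days: 54 − 31 = 23 left.
23 days into January 1899 → January 23, 1899.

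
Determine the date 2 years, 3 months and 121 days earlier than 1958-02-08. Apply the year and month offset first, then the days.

July 10, 1955

Going back 2 years, 3 months and 121 days from February 8, 1958: first the month/year part, then the days.
-2 years → 1956; month 2 − 3 = -1, which is month 11 of year 1955 → November 1955.
Day 8 is valid in November, giving November 8, 1955.
Now subtract 121 days from November 8, 1955.
Going back 8 days from November 8, 1955 reaches the end of the previous month; 121 − 8 = 113 left.
October 1955 has 31 days: 113 − 31 = 82 left.
September 1955 has 30 days: 82 − 30 = 52 left.
August 1955 has 31 days: 52 − 31 = 21 left.
July 1955 has 31 days; 31 − 21 = 10 → July 10, 1955.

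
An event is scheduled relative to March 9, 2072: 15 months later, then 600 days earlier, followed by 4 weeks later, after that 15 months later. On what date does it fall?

February 15, 2073

Counting forward 15 months from March 9, 2072:
month 3 + 15 = 18, which is month 6 of year 2073 → June 2073.
Day 9 is valid in June, giving June 9, 2073.
Subtracting 600 days from June 9, 2073:
Going back 9 days from June 9, 2073 reaches the end of the previous month; 600 − 9 = 591 left.
May 2073 has 31 days: 591 − 31 = 560 left.
April 2073 has 30 days: 560 − 30 = 530 left.
March 2073 has 31 days: 530 − 31 = 499 left.
February 2073 has 28 days (2073 is not a leap year): 499 − 28 = 471 left.
January 2073 has 31 days: 471 − 31 = 440 left.
December 2072 has 31 days: 440 − 31 = 409 left.
November 2072 has 30 days: 409 − 30 = 379 left.
October 2072 has 31 days: 379 − 31 = 348 left.
September 2072 has 30 days: 348 − 30 = 318 left.
August 2072 has 31 days: 318 − 31 = 287 left.
July 2072 has 31 days: 287 − 31 = 256 left.
June 2072 has 30 days: 256 − 30 = 226 left.
May 2072 has 31 days: 226 − 31 = 195 left.
April 2072 has 30 days: 195 − 30 = 165 left.
March 2072 has 31 days: 165 − 31 = 134 left.
February 2072 has 29 days (2072 is a leap year): 134 − 29 = 105 left.
January 2072 has 31 days: 105 − 31 = 74 left.
December 2071 has 31 days: 74 − 31 = 43 left.
November 2071 has 30 days: 43 − 30 = 13 left.
October 2071 has 31 days; 31 − 13 = 18 → October 18, 2071.
Counting forward 4 weeks (= 28 days) from October 18, 2071:
October has 31 days, so 31 − 18 = 13 days remain after October 18, 2071; 28 − 13 = 15 left.
15 days into November 2071 → November 15, 2071.
Counting forward 15 months from November 15, 2071:
month 11 + 15 = 26, which is month 2 of year 2073 → February 2073.
Day 15 is valid in February, giving February 15, 2073.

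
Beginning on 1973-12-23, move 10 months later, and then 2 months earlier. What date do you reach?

Adding 10 months from December 23, 1973:
month 12 + 10 = 22, which is month 10 of year 1974 → October 1974.
Day 23 is valid in October, giving October 23, 1974.
Subtracting 2 months from October 23, 1974:
month 10 − 2 = 8 → August 1974.
Day 23 is valid in August, giving August 23, 1974.

August 23, 1974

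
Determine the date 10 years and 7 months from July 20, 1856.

Counting forward 10 years and 7 months from July 20, 1856.
+10 years → 1866; month 7 + 7 = 14, which is month 2 of year 1867 → February 1867.
Day 20 is valid in February, giving February 20, 1867.

February 20, 1867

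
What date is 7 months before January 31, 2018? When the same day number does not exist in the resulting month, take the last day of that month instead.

June 30, 2017

Subtracting 7 months from January 31, 2018.
month 1 − 7 = -6, which is month 6 of year 2017 → June 2017.
June 2017 has only 30 days and the start was day 31, so the date clamps to June 30, 2017.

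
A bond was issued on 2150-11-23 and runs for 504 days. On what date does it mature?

April 10, 2152

Adding 504 days from November 23, 2150.
November has 30 days, so 30 − 23 = 7 days remain after November 23, 2150; 504 − 7 = 497 left.
December 2150 has 31 days: 497 − 31 = 466 left.
January 2151 has 31 days: 466 − 31 = 435 left.
February 2151 has 28 days (2151 is not a leap year): 435 − 28 = 407 left.
March 2151 has 31 days: 407 − 31 = 376 left.
April 2151 has 30 days: 376 − 30 = 346 left.
May 2151 has 31 days: 346 − 31 = 315 left.
June 2151 has 30 days: 315 − 30 = 285 left.
July 2151 has 31 days: 285 − 31 = 254 left.
August 2151 has 31 days: 254 − 31 = 223 left.
September 2151 has 30 days: 223 − 30 = 193 left.
October 2151 has 31 days: 193 − 31 = 162 left.
November 2151 has 30 days: 162 − 30 = 132 left.
December 2151 has 31 days: 132 − 31 = 101 left.
January 2152 has 31 days: 101 − 31 = 70 left.
February 2152 has 29 days (2152 is a leap year): 70 − 29 = 41 left.
March 2152 has 31 days: 41 − 31 = 10 left.
10 days into April 2152 → April 10, 2152.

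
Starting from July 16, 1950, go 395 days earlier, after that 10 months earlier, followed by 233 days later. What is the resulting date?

Counting back 395 days from July 16, 1950:
Going back 16 days from July 16, 1950 reaches the end of the previous month; 395 − 16 = 379 left.
June 1950 has 30 days: 379 − 30 = 349 left.
May 1950 has 31 days: 349 − 31 = 318 left.
April 1950 has 30 days: 318 − 30 = 288 left.
March 1950 has 31 days: 288 − 31 = 257 left.
February 1950 has 28 days (1950 is not a leap year): 257 − 28 = 229 left.
January 1950 has 31 days: 229 − 31 = 198 left.
December 1949 has 31 days: 198 − 31 = 167 left.
November 1949 has 30 days: 167 − 30 = 137 left.
October 1949 has 31 days: 137 − 31 = 106 left.
September 1949 has 30 days: 106 − 30 = 76 left.
August 1949 has 31 days: 76 − 31 = 45 left.
July 1949 has 31 days: 45 − 31 = 14 left.
June 1949 has 30 days; 30 − 14 = 16 → June 16, 1949.
Counting back 10 months from June 16, 1949:
month 6 − 10 = -4, which is month 8 of year 1948 → August 1948.
Day 16 is valid in August, giving August 16, 1948.
Advancing 233 days from August 16, 1948:
August has 31 days, so 31 − 16 = 15 days remain after August 16, 1948; 233 − 15 = 218 left.
September 1948 has 30 days: 218 − 30 = 188 left.
October 1948 has 31 days: 188 − 31 = 157 left.
November 1948 has 30 days: 157 − 30 = 127 left.
December 1948 has 31 days: 127 − 31 = 96 left.
January 1949 has 31 days: 96 − 31 = 65 left.
February 1949 has 28 days (1949 is not a leap year): 65 − 28 = 37 left.
March 1949 has 31 days: 37 − 31 = 6 left.
6 days into April 1949 → April 6, 1949.

April 6, 1949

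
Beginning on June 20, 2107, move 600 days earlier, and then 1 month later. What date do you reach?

November 28, 2105

Counting back 600 days from June 20, 2107:
Going back 20 days from June 20, 2107 reaches the end of the previous month; 600 − 20 = 580 left.
May 2107 has 31 days: 580 − 31 = 549 left.
April 2107 has 30 days: 549 − 30 = 519 left.
March 2107 has 31 days: 519 − 31 = 488 left.
February 2107 has 28 days (2107 is not a leap year): 488 − 28 = 460 left.
January 2107 has 31 days: 460 − 31 = 429 left.
December 2106 has 31 days: 429 − 31 = 398 left.
November 2106 has 30 days: 398 − 30 = 368 left.
October 2106 has 31 days: 368 − 31 = 337 left.
September 2106 has 30 days: 337 − 30 = 307 left.
August 2106 has 31 days: 307 − 31 = 276 left.
July 2106 has 31 days: 276 − 31 = 245 left.
June 2106 has 30 days: 245 − 30 = 215 left.
May 2106 has 31 days: 215 − 31 = 184 left.
April 2106 has 30 days: 184 − 30 = 154 left.
March 2106 has 31 days: 154 − 31 = 123 left.
February 2106 has 28 days (2106 is not a leap year): 123 − 28 = 95 left.
January 2106 has 31 days: 95 − 31 = 64 left.
December 2105 has 31 days: 64 − 31 = 33 left.
November 2105 has 30 days: 33 − 30 = 3 left.
October 2105 has 31 days; 31 − 3 = 28 → October 28, 2105.
Adding 1 month from October 28, 2105:
month 10 + 1 = 11 → November 2105.
Day 28 is valid in November, giving November 28, 2105.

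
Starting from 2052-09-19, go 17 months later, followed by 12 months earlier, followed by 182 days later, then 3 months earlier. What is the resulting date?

Advancing 17 months from September 19, 2052:
month 9 + 17 = 26, which is month 2 of year 2054 → February 2054.
Day 19 is valid in February, giving February 19, 2054.
Subtracting 12 months from February 19, 2054:
month 2 − 12 = -10, which is month 2 of year 2053 → February 2053.
Day 19 is valid in February, giving February 19, 2053.
Adding 182 days from February 19, 2053:
February has 28 days, so 28 − 19 = 9 days remain after February 19, 2053; 182 − 9 = 173 left.
March 2053 has 31 days: 173 − 31 = 142 left.
April 2053 has 30 days: 142 − 30 = 112 left.
May 2053 has 31 days: 112 − 31 = 81 left.
June 2053 has 30 days: 81 − 30 = 51 left.
July 2053 has 31 days: 51 − 31 = 20 left.
20 days into August 2053 → August 20, 2053.
Going back 3 months from August 20, 2053:
month 8 − 3 = 5 → May 2053.
Day 20 is valid in May, giving May 20, 2053.

May 20, 2053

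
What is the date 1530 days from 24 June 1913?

September 1, 1917

Counting forward 1530 days from June 24, 1913.
June has 30 days, so 30 − 24 = 6 days remain after June 24, 1913; 1530 − 6 = 1524 left.
July 1913 has 31 days: 1524 − 31 = 1493 left.
August 1913 has 31 days: 1493 − 31 = 1462 left.
September 1913 has 30 days: 1462 − 30 = 1432 left.
October 1913 has 31 days: 1432 − 31 = 1401 left.
November 1913 has 30 days: 1401 − 30 = 1371 left.
December 1913 has 31 days: 1371 − 31 = 1340 left.
January 1914 has 31 days: 1340 − 31 = 1309 left.
February 1914 has 28 days (1914 is not a leap year): 1309 − 28 = 1281 left.
March 1914 has 31 days: 1281 − 31 = 1250 left.
April 1914 has 30 days: 1250 − 30 = 1220 left.
May 1914 has 31 days: 1220 − 31 = 1189 left.
June 1914 has 30 days: 1189 − 30 = 1159 left.
July 1914 has 31 days: 1159 − 31 = 1128 left.
August 1914 has 31 days: 1128 − 31 = 1097 left.
September 1914 has 30 days: 1097 − 30 = 1067 left.
October 1914 has 31 days: 1067 − 31 = 1036 left.
November 1914 has 30 days: 1036 − 30 = 1006 left.
December 1914 has 31 days: 1006 − 31 = 975 left.
January 1915 has 31 days: 975 − 31 = 944 left.
February 1915 has 28 days (1915 is not a leap year): 944 − 28 = 916 left.
March 1915 has 31 days: 916 − 31 = 885 left.
April 1915 has 30 days: 885 − 30 = 855 left.
May 1915 has 31 days: 855 − 31 = 824 left.
June 1915 has 30 days: 824 − 30 = 794 left.
July 1915 has 31 days: 794 − 31 = 763 left.
August 1915 has 31 days: 763 − 31 = 732 left.
September 1915 has 30 days: 732 − 30 = 702 left.
October 1915 has 31 days: 702 − 31 = 671 left.
November 1915 has 30 days: 671 − 30 = 641 left.
December 1915 has 31 days: 641 − 31 = 610 left.
January 1916 has 31 days: 610 − 31 = 579 left.
February 1916 has 29 days (1916 is a leap year): 579 − 29 = 550 left.
March 1916 has 31 days: 550 − 31 = 519 left.
April 1916 has 30 days: 519 − 30 = 489 left.
May 1916 has 31 days: 489 − 31 = 458 left.
June 1916 has 30 days: 458 − 30 = 428 left.
July 1916 has 31 days: 428 − 31 = 397 left.
August 1916 has 31 days: 397 − 31 = 366 left.
September 1916 has 30 days: 366 − 30 = 336 left.
October 1916 has 31 days: 336 − 31 = 305 left.
November 1916 has 30 days: 305 − 30 = 275 left.
December 1916 has 31 days: 275 − 31 = 244 left.
January 1917 has 31 days: 244 − 31 = 213 left.
February 1917 has 28 days (1917 is not a leap year): 213 − 28 = 185 left.
March 1917 has 31 days: 185 − 31 = 154 left.
April 1917 has 30 days: 154 − 30 = 124 left.
May 1917 has 31 days: 124 − 31 = 93 left.
June 1917 has 30 days: 93 − 30 = 63 left.
July 1917 has 31 days: 63 − 31 = 32 left.
August 1917 has 31 days: 32 − 31 = 1 left.
1 day into September 1917 → September 1, 1917.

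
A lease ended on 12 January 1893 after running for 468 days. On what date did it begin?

Going back 468 days from January 12, 1893.
Going back 12 days from January 12, 1893 reaches the end of the previous month; 468 − 12 = 456 left.
December 1892 has 31 days: 456 − 31 = 425 left.
November 1892 has 30 days: 425 − 30 = 395 left.
October 1892 has 31 days: 395 − 31 = 364 left.
September 1892 has 30 days: 364 − 30 = 334 left.
August 1892 has 31 days: 334 − 31 = 303 left.
July 1892 has 31 days: 303 − 31 = 272 left.
June 1892 has 30 days: 272 − 30 = 242 left.
May 1892 has 31 days: 242 − 31 = 211 left.
April 1892 has 30 days: 211 − 30 = 181 left.
March 1892 has 31 days: 181 − 31 = 150 left.
February 1892 has 29 days (1892 is a leap year): 150 − 29 = 121 left.
January 1892 has 31 days: 121 − 31 = 90 left.
December 1891 has 31 days: 90 − 31 = 59 left.
November 1891 has 30 days: 59 − 30 = 29 left.
October 1891 has 31 days; 31 − 29 = 2 → October 2, 1891.

October 2, 1891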